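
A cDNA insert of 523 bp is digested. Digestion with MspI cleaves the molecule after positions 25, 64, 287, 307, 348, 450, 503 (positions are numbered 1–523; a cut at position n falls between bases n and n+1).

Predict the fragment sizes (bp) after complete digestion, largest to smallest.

223, 102, 53, 41, 39, 25, 20, 20 bp

Linear molecule, 7 cuts → 8 fragments:
  25 − 0 = 25 bp
  64 − 25 = 39 bp
  287 − 64 = 223 bp
  307 − 287 = 20 bp
  348 − 307 = 41 bp
  450 − 348 = 102 bp
  503 − 450 = 53 bp
  523 − 503 = 20 bp
Sorted largest to smallest: 223, 102, 53, 41, 39, 25, 20, 20 bp.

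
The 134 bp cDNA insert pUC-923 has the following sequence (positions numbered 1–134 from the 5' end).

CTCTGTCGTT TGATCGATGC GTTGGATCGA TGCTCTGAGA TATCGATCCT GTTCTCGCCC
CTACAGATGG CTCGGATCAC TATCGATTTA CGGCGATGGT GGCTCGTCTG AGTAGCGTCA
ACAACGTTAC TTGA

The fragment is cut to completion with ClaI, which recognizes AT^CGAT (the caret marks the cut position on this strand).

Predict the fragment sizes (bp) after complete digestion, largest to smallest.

ClaI sites (ATCGAT) start at positions 13, 26, 42, 82.
ClaI cuts after base 2 of each site, so after positions 14, 27, 43, 83.
Linear molecule, 4 cuts → 5 fragments:
  1–14 → 14 bp
  15–27 → 13 bp
  28–43 → 16 bp
  44–83 → 40 bp
  84–134 → 51 bp
Sorted largest to smallest: 51, 40, 16, 14, 13 bp.

51, 40, 16, 14, 13 bp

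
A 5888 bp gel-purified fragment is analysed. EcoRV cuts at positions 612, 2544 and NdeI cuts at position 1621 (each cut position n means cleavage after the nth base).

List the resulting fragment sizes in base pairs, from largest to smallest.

3344, 1009, 923, 612 bp

Combined cut positions (sorted): 612, 1621, 2544.
Linear molecule, 3 cuts → 4 fragments:
  612 − 0 = 612 bp
  1621 − 612 = 1009 bp
  2544 − 1621 = 923 bp
  5888 − 2544 = 3344 bp
Sorted largest to smallest: 3344, 1009, 923, 612 bp.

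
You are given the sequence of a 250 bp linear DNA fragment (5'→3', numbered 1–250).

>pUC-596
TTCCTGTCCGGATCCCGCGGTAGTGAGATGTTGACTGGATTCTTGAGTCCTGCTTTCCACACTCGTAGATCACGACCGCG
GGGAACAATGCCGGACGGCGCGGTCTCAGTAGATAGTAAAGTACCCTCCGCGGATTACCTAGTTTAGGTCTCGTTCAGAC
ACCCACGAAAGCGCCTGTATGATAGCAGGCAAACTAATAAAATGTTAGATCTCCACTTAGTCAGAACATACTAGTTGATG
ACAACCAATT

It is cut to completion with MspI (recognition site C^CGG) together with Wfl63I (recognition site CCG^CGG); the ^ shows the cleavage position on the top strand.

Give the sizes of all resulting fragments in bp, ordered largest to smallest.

120, 61, 39, 13, 9, 8 bp

MspI sites (CCGG) start at positions 8, 91.
MspI cuts after the first base of each site, so after positions 8, 91.
Wfl63I sites (CCGCGG) start at positions 15, 76, 128.
Wfl63I cuts after base 3 of each site, so after positions 17, 78, 130.
Combined cut positions: 8, 17, 78, 91, 130.
Linear molecule, 5 cuts → 6 fragments:
  1–8 → 8 bp
  9–17 → 9 bp
  18–78 → 61 bp
  79–91 → 13 bp
  92–130 → 39 bp
  131–250 → 120 bp
Sorted largest to smallest: 120, 61, 39, 13, 9, 8 bp.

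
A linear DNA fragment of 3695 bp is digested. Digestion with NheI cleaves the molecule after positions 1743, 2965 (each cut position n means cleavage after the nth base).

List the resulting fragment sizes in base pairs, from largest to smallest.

1743, 1222, 730 bp

Linear molecule, 2 cuts → 3 fragments:
  1743 − 0 = 1743 bp
  2965 − 1743 = 1222 bp
  3695 − 2965 = 730 bp
Sorted largest to smallest: 1743, 1222, 730 bp.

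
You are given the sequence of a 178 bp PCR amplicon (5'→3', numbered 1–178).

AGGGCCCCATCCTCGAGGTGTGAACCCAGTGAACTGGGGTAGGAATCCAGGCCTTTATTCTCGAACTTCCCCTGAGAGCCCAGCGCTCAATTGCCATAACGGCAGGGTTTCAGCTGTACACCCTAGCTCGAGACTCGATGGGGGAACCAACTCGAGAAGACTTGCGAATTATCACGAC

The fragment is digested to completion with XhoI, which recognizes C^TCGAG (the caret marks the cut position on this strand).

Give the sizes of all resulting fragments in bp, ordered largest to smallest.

XhoI sites (CTCGAG) start at positions 12, 127, 151.
XhoI cuts after the first base of each site, so after positions 12, 127, 151.
Linear molecule, 3 cuts → 4 fragments:
  1–12 → 12 bp
  13–127 → 115 bp
  128–151 → 24 bp
  152–178 → 27 bp
Sorted largest to smallest: 115, 27, 24, 12 bp.

115, 27, 24, 12 bp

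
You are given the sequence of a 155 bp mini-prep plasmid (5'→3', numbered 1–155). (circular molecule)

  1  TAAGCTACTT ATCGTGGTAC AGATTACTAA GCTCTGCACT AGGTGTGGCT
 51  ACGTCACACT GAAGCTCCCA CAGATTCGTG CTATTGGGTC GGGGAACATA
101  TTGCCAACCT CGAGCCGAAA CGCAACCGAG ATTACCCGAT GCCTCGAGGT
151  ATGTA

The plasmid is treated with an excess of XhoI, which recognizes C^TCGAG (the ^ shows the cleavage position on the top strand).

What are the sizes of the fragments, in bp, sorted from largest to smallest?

XhoI sites (CTCGAG) start at positions 109, 143.
XhoI cuts after the first base of each site, so after positions 109, 143.
Circular molecule, 2 cuts → 2 fragments:
  110–143 → 34 bp
  144–155 then 1–109 → 12 + 109 = 121 bp
Sorted largest to smallest: 121, 34 bp.

121, 34 bp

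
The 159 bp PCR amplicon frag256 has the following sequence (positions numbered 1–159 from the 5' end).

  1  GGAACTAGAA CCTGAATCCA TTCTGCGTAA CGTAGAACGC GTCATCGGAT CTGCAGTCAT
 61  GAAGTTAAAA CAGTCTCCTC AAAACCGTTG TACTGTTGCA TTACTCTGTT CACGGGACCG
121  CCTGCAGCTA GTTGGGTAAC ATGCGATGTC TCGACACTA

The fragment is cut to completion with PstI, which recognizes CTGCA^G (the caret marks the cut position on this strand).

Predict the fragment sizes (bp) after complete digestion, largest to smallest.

PstI sites (CTGCAG) start at positions 51, 122.
PstI cuts after base 5 of each site (before the last base), so after positions 55, 126.
Linear molecule, 2 cuts → 3 fragments:
  1–55 → 55 bp
  56–126 → 71 bp
  127–159 → 33 bp
Sorted largest to smallest: 71, 55, 33 bp.

71, 55, 33 bp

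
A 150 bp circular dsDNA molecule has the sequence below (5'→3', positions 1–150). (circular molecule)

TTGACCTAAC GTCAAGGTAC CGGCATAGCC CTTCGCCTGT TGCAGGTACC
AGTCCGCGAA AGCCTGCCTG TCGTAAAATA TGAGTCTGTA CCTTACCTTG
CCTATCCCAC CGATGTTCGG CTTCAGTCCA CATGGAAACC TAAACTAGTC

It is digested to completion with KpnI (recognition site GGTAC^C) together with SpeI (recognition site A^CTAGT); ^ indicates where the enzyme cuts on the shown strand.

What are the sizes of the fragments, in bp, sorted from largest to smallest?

95, 29, 26 bp

KpnI sites (GGTACC) start at positions 16, 45.
KpnI cuts after base 5 of each site (before the last base), so after positions 20, 49.
The SpeI site (ACTAGT) starts at position 144.
SpeI cuts after the first base of each site, so after position 144.
Combined cut positions: 20, 49, 144.
Circular molecule, 3 cuts → 3 fragments:
  21–49 → 29 bp
  50–144 → 95 bp
  145–150 then 1–20 → 6 + 20 = 26 bp
Sorted largest to smallest: 95, 29, 26 bp.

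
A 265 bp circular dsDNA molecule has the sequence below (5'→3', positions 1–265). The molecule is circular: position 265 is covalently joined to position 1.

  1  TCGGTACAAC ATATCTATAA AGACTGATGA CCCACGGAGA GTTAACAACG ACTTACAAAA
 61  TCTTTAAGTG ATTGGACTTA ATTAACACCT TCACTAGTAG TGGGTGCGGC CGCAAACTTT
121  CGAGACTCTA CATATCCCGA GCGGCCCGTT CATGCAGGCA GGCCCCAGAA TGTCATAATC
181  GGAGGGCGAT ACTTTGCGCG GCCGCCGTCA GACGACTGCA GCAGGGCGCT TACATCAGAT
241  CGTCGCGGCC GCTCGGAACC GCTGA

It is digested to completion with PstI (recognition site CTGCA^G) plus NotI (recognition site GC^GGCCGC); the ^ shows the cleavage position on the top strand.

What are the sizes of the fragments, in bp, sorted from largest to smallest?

126, 92, 26, 21 bp

The PstI site (CTGCAG) starts at position 216.
PstI cuts after base 5 of each site (before the last base), so after position 220.
NotI sites (GCGGCCGC) start at positions 106, 198, 245.
NotI cuts after base 2 of each site, so after positions 107, 199, 246.
Combined cut positions: 107, 199, 220, 246.
Circular molecule, 4 cuts → 4 fragments:
  108–199 → 92 bp
  200–220 → 21 bp
  221–246 → 26 bp
  247–265 then 1–107 → 19 + 107 = 126 bp
Sorted largest to smallest: 126, 92, 26, 21 bp.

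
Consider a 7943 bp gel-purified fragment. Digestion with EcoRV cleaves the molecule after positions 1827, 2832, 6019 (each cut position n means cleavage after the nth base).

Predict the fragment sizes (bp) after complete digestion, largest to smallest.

Linear molecule, 3 cuts → 4 fragments:
  1827 − 0 = 1827 bp
  2832 − 1827 = 1005 bp
  6019 − 2832 = 3187 bp
  7943 − 6019 = 1924 bp
Sorted largest to smallest: 3187, 1924, 1827, 1005 bp.

3187, 1924, 1827, 1005 bp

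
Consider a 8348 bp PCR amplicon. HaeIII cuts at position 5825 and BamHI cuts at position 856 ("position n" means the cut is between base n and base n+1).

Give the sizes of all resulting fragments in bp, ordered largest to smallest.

4969, 2523, 856 bp

Combined cut positions (sorted): 856, 5825.
Linear molecule, 2 cuts → 3 fragments:
  856 − 0 = 856 bp
  5825 − 856 = 4969 bp
  8348 − 5825 = 2523 bp
Sorted largest to smallest: 4969, 2523, 856 bp.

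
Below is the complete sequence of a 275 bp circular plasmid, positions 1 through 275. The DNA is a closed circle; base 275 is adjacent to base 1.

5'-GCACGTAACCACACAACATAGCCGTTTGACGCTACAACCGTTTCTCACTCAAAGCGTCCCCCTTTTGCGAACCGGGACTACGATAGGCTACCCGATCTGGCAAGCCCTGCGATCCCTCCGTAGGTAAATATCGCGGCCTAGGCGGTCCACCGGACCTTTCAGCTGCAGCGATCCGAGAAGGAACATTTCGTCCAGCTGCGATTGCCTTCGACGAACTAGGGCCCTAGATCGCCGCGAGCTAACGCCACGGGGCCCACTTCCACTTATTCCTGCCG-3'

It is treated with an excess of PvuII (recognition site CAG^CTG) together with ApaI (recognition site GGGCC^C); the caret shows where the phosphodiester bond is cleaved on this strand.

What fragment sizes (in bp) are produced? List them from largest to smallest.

183, 33, 31, 28 bp

PvuII sites (CAGCTG) start at positions 160, 193.
PvuII cuts after base 3 of each site, so after positions 162, 195.
ApaI sites (GGGCCC) start at positions 219, 250.
ApaI cuts after base 5 of each site (before the last base), so after positions 223, 254.
Combined cut positions: 162, 195, 223, 254.
Circular molecule, 4 cuts → 4 fragments:
  163–195 → 33 bp
  196–223 → 28 bp
  224–254 → 31 bp
  255–275 then 1–162 → 21 + 162 = 183 bp
Sorted largest to smallest: 183, 33, 31, 28 bp.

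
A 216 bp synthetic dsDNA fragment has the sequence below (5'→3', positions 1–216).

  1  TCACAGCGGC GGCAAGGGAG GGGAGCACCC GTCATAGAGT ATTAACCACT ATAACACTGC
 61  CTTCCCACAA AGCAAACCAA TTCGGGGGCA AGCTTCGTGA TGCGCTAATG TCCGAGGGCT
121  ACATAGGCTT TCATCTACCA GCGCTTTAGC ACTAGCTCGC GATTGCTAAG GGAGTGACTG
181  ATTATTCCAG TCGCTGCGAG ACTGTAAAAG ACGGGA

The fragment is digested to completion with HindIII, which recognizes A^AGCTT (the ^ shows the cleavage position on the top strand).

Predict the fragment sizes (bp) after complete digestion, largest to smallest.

126, 90 bp

The HindIII site (AAGCTT) starts at position 90.
HindIII cuts after the first base of each site, so after position 90.
Linear molecule, 1 cut → 2 fragments:
  1–90 → 90 bp
  91–216 → 126 bp
Sorted largest to smallest: 126, 90 bp.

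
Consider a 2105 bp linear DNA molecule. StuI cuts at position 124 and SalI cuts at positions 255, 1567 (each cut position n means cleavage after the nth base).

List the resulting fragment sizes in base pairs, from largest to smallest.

1312, 538, 131, 124 bp

Combined cut positions (sorted): 124, 255, 1567.
Linear molecule, 3 cuts → 4 fragments:
  124 − 0 = 124 bp
  255 − 124 = 131 bp
  1567 − 255 = 1312 bp
  2105 − 1567 = 538 bp
Sorted largest to smallest: 1312, 538, 131, 124 bp.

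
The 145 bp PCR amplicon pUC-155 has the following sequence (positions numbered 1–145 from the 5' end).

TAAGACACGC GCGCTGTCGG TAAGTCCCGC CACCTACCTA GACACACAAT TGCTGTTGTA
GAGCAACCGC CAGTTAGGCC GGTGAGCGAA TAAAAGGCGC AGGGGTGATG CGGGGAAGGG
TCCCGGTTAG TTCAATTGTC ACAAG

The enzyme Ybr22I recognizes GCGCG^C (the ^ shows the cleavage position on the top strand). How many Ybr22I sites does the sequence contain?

1

GCGCGC occurs starting at position 9.
Ybr22I cuts at 1 site.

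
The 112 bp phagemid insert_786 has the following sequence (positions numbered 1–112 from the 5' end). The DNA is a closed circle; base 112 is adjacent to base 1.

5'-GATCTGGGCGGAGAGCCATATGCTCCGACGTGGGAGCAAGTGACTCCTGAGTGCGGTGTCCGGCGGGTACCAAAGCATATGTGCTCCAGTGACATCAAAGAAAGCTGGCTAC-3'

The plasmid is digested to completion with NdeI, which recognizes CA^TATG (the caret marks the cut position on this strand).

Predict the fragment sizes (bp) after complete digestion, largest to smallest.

59, 53 bp

NdeI sites (CATATG) start at positions 17, 76.
NdeI cuts after base 2 of each site, so after positions 18, 77.
Circular molecule, 2 cuts → 2 fragments:
  19–77 → 59 bp
  78–112 then 1–18 → 35 + 18 = 53 bp
Sorted largest to smallest: 59, 53 bp.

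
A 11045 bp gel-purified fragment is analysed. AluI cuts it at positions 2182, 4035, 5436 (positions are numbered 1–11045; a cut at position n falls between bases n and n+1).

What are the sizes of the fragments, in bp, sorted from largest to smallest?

5609, 2182, 1853, 1401 bp

Linear molecule, 3 cuts → 4 fragments:
  2182 − 0 = 2182 bp
  4035 − 2182 = 1853 bp
  5436 − 4035 = 1401 bp
  11045 − 5436 = 5609 bp
Sorted largest to smallest: 5609, 2182, 1853, 1401 bp.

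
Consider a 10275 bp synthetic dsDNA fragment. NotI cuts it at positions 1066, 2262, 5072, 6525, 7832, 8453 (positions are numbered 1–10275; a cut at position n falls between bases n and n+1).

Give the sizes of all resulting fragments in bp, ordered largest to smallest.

2810, 1822, 1453, 1307, 1196, 1066, 621 bp

Linear molecule, 6 cuts → 7 fragments:
  1066 − 0 = 1066 bp
  2262 − 1066 = 1196 bp
  5072 − 2262 = 2810 bp
  6525 − 5072 = 1453 bp
  7832 − 6525 = 1307 bp
  8453 − 7832 = 621 bp
  10275 − 8453 = 1822 bp
Sorted largest to smallest: 2810, 1822, 1453, 1307, 1196, 1066, 621 bp.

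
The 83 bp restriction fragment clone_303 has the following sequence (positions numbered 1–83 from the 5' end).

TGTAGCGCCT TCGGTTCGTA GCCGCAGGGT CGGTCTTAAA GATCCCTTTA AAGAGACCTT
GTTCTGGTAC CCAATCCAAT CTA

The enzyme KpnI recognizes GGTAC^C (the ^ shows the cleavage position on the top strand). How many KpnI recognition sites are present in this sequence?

1

GGTACC occurs starting at position 66.
KpnI cuts at 1 site.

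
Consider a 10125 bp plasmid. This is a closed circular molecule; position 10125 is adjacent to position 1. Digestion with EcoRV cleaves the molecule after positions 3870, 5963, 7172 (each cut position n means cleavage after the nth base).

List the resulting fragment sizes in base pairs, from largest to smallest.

Circular molecule, 3 cuts → 3 fragments:
  5963 − 3870 = 2093 bp
  7172 − 5963 = 1209 bp
  wrap: 10125 − 7172 + 3870 = 6823 bp
Sorted largest to smallest: 6823, 2093, 1209 bp.

6823, 2093, 1209 bp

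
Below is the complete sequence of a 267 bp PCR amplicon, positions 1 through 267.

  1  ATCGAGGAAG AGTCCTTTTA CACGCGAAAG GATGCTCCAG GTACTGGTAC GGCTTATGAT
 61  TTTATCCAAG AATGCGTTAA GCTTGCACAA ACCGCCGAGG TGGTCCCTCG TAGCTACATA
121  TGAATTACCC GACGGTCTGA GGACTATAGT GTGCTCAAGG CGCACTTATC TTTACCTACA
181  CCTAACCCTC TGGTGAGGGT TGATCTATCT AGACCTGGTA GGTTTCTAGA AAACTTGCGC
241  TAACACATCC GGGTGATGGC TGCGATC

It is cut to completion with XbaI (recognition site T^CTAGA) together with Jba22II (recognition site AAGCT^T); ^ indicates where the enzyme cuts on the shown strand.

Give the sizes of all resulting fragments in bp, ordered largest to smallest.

125, 83, 42, 17 bp

XbaI sites (TCTAGA) start at positions 208, 225.
XbaI cuts after the first base of each site, so after positions 208, 225.
The Jba22II site (AAGCTT) starts at position 79.
Jba22II cuts after base 5 of each site (before the last base), so after position 83.
Combined cut positions: 83, 208, 225.
Linear molecule, 3 cuts → 4 fragments:
  1–83 → 83 bp
  84–208 → 125 bp
  209–225 → 17 bp
  226–267 → 42 bp
Sorted largest to smallest: 125, 83, 42, 17 bp.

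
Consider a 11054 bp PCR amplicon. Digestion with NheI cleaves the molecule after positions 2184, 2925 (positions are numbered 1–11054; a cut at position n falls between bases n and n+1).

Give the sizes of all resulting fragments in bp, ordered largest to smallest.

8129, 2184, 741 bp

Linear molecule, 2 cuts → 3 fragments:
  2184 − 0 = 2184 bp
  2925 − 2184 = 741 bp
  11054 − 2925 = 8129 bp
Sorted largest to smallest: 8129, 2184, 741 bp.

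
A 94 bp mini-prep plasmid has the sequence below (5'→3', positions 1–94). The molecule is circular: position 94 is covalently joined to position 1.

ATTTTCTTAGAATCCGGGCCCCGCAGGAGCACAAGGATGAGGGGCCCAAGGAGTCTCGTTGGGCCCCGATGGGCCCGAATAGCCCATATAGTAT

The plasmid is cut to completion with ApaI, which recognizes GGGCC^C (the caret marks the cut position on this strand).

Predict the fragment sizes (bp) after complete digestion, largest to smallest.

39, 26, 19, 10 bp

ApaI sites (GGGCCC) start at positions 16, 42, 61, 71.
ApaI cuts after base 5 of each site (before the last base), so after positions 20, 46, 65, 75.
Circular molecule, 4 cuts → 4 fragments:
  21–46 → 26 bp
  47–65 → 19 bp
  66–75 → 10 bp
  76–94 then 1–20 → 19 + 20 = 39 bp
Sorted largest to smallest: 39, 26, 19, 10 bp.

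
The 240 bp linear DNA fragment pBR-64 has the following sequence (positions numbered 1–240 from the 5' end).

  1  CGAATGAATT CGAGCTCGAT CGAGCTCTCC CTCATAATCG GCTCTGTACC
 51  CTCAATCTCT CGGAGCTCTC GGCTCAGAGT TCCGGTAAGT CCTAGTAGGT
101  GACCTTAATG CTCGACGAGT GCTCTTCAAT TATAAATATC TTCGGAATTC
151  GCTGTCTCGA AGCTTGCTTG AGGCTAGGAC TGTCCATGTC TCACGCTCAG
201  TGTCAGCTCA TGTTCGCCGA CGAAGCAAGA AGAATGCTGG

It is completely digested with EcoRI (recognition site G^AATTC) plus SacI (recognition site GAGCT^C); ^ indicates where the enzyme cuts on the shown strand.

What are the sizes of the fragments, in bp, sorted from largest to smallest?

EcoRI sites (GAATTC) start at positions 6, 145.
EcoRI cuts after the first base of each site, so after positions 6, 145.
SacI sites (GAGCTC) start at positions 12, 22, 63.
SacI cuts after base 5 of each site (before the last base), so after positions 16, 26, 67.
Combined cut positions: 6, 16, 26, 67, 145.
Linear molecule, 5 cuts → 6 fragments:
  1–6 → 6 bp
  7–16 → 10 bp
  17–26 → 10 bp
  27–67 → 41 bp
  68–145 → 78 bp
  146–240 → 95 bp
Sorted largest to smallest: 95, 78, 41, 10, 10, 6 bp.

95, 78, 41, 10, 10, 6 bp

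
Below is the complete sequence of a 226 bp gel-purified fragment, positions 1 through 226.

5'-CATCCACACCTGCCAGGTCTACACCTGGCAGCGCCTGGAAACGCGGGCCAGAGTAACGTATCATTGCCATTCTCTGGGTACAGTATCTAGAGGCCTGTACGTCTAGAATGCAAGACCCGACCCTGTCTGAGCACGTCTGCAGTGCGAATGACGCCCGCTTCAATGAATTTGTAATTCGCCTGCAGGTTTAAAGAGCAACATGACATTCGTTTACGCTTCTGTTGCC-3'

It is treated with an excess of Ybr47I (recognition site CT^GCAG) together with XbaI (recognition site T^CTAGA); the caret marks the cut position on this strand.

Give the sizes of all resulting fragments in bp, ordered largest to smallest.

Ybr47I sites (CTGCAG) start at positions 137, 180.
Ybr47I cuts after base 2 of each site, so after positions 138, 181.
XbaI sites (TCTAGA) start at positions 86, 102.
XbaI cuts after the first base of each site, so after positions 86, 102.
Combined cut positions: 86, 102, 138, 181.
Linear molecule, 4 cuts → 5 fragments:
  1–86 → 86 bp
  87–102 → 16 bp
  103–138 → 36 bp
  139–181 → 43 bp
  182–226 → 45 bp
Sorted largest to smallest: 86, 45, 43, 36, 16 bp.

86, 45, 43, 36, 16 bp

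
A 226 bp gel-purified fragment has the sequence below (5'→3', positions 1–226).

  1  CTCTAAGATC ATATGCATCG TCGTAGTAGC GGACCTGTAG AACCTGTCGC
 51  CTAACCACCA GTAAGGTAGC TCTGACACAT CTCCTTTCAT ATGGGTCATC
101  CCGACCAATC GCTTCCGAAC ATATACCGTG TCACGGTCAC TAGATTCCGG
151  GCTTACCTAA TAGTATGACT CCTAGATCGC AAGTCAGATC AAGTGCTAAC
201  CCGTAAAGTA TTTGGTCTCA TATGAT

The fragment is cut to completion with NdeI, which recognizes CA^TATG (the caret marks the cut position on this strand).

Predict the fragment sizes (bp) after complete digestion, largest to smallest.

NdeI sites (CATATG) start at positions 10, 88, 219.
NdeI cuts after base 2 of each site, so after positions 11, 89, 220.
Linear molecule, 3 cuts → 4 fragments:
  1–11 → 11 bp
  12–89 → 78 bp
  90–220 → 131 bp
  221–226 → 6 bp
Sorted largest to smallest: 131, 78, 11, 6 bp.

131, 78, 11, 6 bp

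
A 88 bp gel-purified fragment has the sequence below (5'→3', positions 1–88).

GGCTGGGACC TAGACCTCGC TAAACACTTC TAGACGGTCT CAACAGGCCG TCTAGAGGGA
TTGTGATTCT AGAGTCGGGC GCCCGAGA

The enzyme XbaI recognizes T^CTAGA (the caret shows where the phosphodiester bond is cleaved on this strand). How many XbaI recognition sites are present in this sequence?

3

TCTAGA occurs starting at positions 29, 51, 68.
XbaI cuts at 3 sites.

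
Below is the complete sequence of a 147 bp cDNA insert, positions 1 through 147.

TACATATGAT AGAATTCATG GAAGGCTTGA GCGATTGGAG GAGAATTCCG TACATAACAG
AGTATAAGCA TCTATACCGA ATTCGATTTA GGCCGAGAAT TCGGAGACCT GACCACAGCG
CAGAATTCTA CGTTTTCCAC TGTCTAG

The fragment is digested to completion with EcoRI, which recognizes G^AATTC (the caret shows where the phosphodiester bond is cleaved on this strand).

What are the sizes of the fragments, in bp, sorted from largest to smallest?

EcoRI sites (GAATTC) start at positions 12, 43, 79, 97, 123.
EcoRI cuts after the first base of each site, so after positions 12, 43, 79, 97, 123.
Linear molecule, 5 cuts → 6 fragments:
  1–12 → 12 bp
  13–43 → 31 bp
  44–79 → 36 bp
  80–97 → 18 bp
  98–123 → 26 bp
  124–147 → 24 bp
Sorted largest to smallest: 36, 31, 26, 24, 18, 12 bp.

36, 31, 26, 24, 18, 12 bp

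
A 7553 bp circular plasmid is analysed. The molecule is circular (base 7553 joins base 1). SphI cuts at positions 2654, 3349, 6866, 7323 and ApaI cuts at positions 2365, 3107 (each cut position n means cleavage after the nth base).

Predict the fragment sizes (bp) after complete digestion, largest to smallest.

Combined cut positions (sorted): 2365, 2654, 3107, 3349, 6866, 7323.
Circular molecule, 6 cuts → 6 fragments:
  2654 − 2365 = 289 bp
  3107 − 2654 = 453 bp
  3349 − 3107 = 242 bp
  6866 − 3349 = 3517 bp
  7323 − 6866 = 457 bp
  wrap: 7553 − 7323 + 2365 = 2595 bp
Sorted largest to smallest: 3517, 2595, 457, 453, 289, 242 bp.

3517, 2595, 457, 453, 289, 242 bp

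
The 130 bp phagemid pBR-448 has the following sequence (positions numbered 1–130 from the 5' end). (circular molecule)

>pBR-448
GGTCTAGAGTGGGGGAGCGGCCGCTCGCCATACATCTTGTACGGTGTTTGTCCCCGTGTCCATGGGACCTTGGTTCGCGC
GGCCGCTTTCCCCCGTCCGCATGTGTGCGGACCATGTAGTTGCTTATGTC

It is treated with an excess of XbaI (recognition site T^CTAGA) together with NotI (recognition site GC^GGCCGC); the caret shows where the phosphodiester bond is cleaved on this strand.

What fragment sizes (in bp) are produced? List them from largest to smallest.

62, 53, 15 bp

The XbaI site (TCTAGA) starts at position 3.
XbaI cuts after the first base of each site, so after position 3.
NotI sites (GCGGCCGC) start at positions 17, 79.
NotI cuts after base 2 of each site, so after positions 18, 80.
Combined cut positions: 3, 18, 80.
Circular molecule, 3 cuts → 3 fragments:
  4–18 → 15 bp
  19–80 → 62 bp
  81–130 then 1–3 → 50 + 3 = 53 bp
Sorted largest to smallest: 62, 53, 15 bp.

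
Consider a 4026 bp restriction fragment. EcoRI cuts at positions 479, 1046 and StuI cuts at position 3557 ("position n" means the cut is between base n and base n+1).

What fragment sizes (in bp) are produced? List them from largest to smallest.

2511, 567, 479, 469 bp

Combined cut positions (sorted): 479, 1046, 3557.
Linear molecule, 3 cuts → 4 fragments:
  479 − 0 = 479 bp
  1046 − 479 = 567 bp
  3557 − 1046 = 2511 bp
  4026 − 3557 = 469 bp
Sorted largest to smallest: 2511, 567, 479, 469 bp.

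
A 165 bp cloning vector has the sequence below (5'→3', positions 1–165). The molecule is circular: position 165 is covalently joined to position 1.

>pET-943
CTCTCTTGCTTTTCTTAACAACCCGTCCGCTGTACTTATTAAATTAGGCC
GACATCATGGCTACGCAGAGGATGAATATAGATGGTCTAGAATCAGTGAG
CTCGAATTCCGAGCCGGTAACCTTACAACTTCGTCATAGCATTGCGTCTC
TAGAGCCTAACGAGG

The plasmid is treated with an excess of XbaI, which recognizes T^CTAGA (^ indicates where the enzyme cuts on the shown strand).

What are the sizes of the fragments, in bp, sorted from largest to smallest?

XbaI sites (TCTAGA) start at positions 86, 149.
XbaI cuts after the first base of each site, so after positions 86, 149.
Circular molecule, 2 cuts → 2 fragments:
  87–149 → 63 bp
  150–165 then 1–86 → 16 + 86 = 102 bp
Sorted largest to smallest: 102, 63 bp.

102, 63 bp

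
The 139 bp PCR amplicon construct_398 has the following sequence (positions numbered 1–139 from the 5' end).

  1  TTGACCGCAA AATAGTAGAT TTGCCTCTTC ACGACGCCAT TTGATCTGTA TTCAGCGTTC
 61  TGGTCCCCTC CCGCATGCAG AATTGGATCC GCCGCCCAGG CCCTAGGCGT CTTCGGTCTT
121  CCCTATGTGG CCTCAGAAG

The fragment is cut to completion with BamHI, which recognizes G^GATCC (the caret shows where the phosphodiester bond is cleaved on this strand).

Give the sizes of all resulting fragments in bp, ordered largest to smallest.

The BamHI site (GGATCC) starts at position 85.
BamHI cuts after the first base of each site, so after position 85.
Linear molecule, 1 cut → 2 fragments:
  1–85 → 85 bp
  86–139 → 54 bp
Sorted largest to smallest: 85, 54 bp.

85, 54 bp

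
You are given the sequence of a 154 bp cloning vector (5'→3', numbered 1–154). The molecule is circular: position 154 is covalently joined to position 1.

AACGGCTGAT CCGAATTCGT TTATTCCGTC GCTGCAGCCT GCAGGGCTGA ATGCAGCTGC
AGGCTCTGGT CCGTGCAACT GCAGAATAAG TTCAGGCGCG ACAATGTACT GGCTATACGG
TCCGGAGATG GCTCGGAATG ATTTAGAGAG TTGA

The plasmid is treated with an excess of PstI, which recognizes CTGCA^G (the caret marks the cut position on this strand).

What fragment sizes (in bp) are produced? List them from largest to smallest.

PstI sites (CTGCAG) start at positions 32, 39, 57, 79.
PstI cuts after base 5 of each site (before the last base), so after positions 36, 43, 61, 83.
Circular molecule, 4 cuts → 4 fragments:
  37–43 → 7 bp
  44–61 → 18 bp
  62–83 → 22 bp
  84–154 then 1–36 → 71 + 36 = 107 bp
Sorted largest to smallest: 107, 22, 18, 7 bp.

107, 22, 18, 7 bp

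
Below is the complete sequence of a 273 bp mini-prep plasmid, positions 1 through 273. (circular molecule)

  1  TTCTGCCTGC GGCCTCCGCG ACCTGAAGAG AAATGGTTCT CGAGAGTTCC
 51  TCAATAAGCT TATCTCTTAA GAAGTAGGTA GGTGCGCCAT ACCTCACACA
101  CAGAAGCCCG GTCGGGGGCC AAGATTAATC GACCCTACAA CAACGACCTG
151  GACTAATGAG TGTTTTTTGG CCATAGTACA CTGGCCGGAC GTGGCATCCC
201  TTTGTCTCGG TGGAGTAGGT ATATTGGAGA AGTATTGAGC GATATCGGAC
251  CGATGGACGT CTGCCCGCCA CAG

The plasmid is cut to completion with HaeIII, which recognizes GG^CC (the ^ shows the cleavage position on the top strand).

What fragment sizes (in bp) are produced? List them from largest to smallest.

HaeIII sites (GGCC) start at positions 11, 117, 169, 183.
HaeIII cuts after base 2 of each site, so after positions 12, 118, 170, 184.
Circular molecule, 4 cuts → 4 fragments:
  13–118 → 106 bp
  119–170 → 52 bp
  171–184 → 14 bp
  185–273 then 1–12 → 89 + 12 = 101 bp
Sorted largest to smallest: 106, 101, 52, 14 bp.

106, 101, 52, 14 bp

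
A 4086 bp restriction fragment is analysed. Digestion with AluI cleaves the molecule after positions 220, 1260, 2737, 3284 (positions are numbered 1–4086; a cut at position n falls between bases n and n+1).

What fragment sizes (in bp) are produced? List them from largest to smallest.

1477, 1040, 802, 547, 220 bp

Linear molecule, 4 cuts → 5 fragments:
  220 − 0 = 220 bp
  1260 − 220 = 1040 bp
  2737 − 1260 = 1477 bp
  3284 − 2737 = 547 bp
  4086 − 3284 = 802 bp
Sorted largest to smallest: 1477, 1040, 802, 547, 220 bp.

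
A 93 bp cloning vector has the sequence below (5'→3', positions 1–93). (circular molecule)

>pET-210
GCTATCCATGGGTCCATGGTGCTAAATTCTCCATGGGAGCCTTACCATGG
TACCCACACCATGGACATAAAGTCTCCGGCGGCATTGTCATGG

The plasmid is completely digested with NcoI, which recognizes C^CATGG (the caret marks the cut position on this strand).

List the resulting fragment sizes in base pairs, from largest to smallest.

40, 17, 14, 14, 8 bp

NcoI sites (CCATGG) start at positions 6, 14, 31, 45, 59.
NcoI cuts after the first base of each site, so after positions 6, 14, 31, 45, 59.
Circular molecule, 5 cuts → 5 fragments:
  7–14 → 8 bp
  15–31 → 17 bp
  32–45 → 14 bp
  46–59 → 14 bp
  60–93 then 1–6 → 34 + 6 = 40 bp
Sorted largest to smallest: 40, 17, 14, 14, 8 bp.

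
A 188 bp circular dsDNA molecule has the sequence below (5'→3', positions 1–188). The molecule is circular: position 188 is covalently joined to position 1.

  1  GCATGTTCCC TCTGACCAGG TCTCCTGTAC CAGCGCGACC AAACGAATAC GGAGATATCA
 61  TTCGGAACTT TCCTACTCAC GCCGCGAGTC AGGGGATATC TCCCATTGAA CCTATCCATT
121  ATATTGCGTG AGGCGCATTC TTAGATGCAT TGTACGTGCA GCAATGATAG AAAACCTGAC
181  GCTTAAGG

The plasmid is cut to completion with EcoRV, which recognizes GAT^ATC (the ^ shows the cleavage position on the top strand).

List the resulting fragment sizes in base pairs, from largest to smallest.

EcoRV sites (GATATC) start at positions 54, 95.
EcoRV cuts after base 3 of each site, so after positions 56, 97.
Circular molecule, 2 cuts → 2 fragments:
  57–97 → 41 bp
  98–188 then 1–56 → 91 + 56 = 147 bp
Sorted largest to smallest: 147, 41 bp.

147, 41 bp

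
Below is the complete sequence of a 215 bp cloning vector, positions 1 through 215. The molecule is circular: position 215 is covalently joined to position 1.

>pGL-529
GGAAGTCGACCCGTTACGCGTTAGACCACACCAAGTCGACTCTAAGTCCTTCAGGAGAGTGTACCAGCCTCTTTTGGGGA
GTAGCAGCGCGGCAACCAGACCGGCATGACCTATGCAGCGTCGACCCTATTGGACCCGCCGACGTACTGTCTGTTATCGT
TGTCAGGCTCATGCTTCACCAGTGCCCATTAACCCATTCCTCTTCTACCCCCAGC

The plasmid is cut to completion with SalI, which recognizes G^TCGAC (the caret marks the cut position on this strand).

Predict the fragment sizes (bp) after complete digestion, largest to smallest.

SalI sites (GTCGAC) start at positions 5, 35, 120.
SalI cuts after the first base of each site, so after positions 5, 35, 120.
Circular molecule, 3 cuts → 3 fragments:
  6–35 → 30 bp
  36–120 → 85 bp
  121–215 then 1–5 → 95 + 5 = 100 bp
Sorted largest to smallest: 100, 85, 30 bp.

100, 85, 30 bp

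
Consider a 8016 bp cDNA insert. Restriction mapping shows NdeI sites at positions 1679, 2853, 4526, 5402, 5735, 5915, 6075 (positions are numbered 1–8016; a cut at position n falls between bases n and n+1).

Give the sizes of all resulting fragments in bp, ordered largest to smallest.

1941, 1679, 1673, 1174, 876, 333, 180, 160 bp

Linear molecule, 7 cuts → 8 fragments:
  1679 − 0 = 1679 bp
  2853 − 1679 = 1174 bp
  4526 − 2853 = 1673 bp
  5402 − 4526 = 876 bp
  5735 − 5402 = 333 bp
  5915 − 5735 = 180 bp
  6075 − 5915 = 160 bp
  8016 − 6075 = 1941 bp
Sorted largest to smallest: 1941, 1679, 1673, 1174, 876, 333, 180, 160 bp.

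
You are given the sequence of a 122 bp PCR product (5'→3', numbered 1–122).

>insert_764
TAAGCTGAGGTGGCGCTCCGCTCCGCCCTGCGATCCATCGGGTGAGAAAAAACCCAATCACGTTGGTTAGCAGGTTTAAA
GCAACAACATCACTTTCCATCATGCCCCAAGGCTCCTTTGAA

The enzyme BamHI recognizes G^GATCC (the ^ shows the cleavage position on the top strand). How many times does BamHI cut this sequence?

0

No occurrence of GGATCC is present in the sequence.
BamHI does not cut: 0 sites.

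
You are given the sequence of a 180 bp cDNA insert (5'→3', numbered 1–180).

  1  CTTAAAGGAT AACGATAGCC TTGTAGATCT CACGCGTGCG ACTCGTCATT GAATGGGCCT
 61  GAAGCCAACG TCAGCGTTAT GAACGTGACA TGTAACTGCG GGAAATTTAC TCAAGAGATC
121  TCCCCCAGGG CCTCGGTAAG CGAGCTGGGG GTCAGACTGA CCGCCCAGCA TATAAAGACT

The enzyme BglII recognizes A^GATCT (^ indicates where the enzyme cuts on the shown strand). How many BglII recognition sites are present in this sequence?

AGATCT occurs starting at positions 25, 116.
BglII cuts at 2 sites.

2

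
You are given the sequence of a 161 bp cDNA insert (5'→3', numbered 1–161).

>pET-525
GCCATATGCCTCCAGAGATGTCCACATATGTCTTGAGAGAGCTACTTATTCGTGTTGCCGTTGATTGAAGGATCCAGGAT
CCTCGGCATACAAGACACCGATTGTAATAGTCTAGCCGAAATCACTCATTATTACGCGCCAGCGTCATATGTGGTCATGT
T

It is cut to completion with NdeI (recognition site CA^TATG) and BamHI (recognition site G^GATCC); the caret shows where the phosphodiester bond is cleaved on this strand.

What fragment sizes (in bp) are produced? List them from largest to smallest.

NdeI sites (CATATG) start at positions 3, 25, 146.
NdeI cuts after base 2 of each site, so after positions 4, 26, 147.
BamHI sites (GGATCC) start at positions 70, 77.
BamHI cuts after the first base of each site, so after positions 70, 77.
Combined cut positions: 4, 26, 70, 77, 147.
Linear molecule, 5 cuts → 6 fragments:
  1–4 → 4 bp
  5–26 → 22 bp
  27–70 → 44 bp
  71–77 → 7 bp
  78–147 → 70 bp
  148–161 → 14 bp
Sorted largest to smallest: 70, 44, 22, 14, 7, 4 bp.

70, 44, 22, 14, 7, 4 bp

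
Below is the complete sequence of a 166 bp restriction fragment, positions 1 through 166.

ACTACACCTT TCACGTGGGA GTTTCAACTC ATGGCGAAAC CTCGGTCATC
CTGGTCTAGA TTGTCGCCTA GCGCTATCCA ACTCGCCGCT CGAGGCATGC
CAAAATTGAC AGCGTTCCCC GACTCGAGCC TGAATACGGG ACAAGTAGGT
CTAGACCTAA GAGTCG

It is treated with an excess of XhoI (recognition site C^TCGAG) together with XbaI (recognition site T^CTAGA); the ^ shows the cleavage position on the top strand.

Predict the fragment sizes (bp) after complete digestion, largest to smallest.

XhoI sites (CTCGAG) start at positions 89, 123.
XhoI cuts after the first base of each site, so after positions 89, 123.
XbaI sites (TCTAGA) start at positions 55, 150.
XbaI cuts after the first base of each site, so after positions 55, 150.
Combined cut positions: 55, 89, 123, 150.
Linear molecule, 4 cuts → 5 fragments:
  1–55 → 55 bp
  56–89 → 34 bp
  90–123 → 34 bp
  124–150 → 27 bp
  151–166 → 16 bp
Sorted largest to smallest: 55, 34, 34, 27, 16 bp.

55, 34, 34, 27, 16 bp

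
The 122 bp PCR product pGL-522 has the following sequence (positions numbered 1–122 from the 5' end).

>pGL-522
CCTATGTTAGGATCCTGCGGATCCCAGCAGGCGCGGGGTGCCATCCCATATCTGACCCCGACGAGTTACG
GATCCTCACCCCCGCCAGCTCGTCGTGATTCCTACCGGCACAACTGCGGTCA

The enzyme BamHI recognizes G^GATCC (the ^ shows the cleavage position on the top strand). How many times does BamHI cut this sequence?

GGATCC occurs starting at positions 10, 19, 70.
BamHI cuts at 3 sites.

3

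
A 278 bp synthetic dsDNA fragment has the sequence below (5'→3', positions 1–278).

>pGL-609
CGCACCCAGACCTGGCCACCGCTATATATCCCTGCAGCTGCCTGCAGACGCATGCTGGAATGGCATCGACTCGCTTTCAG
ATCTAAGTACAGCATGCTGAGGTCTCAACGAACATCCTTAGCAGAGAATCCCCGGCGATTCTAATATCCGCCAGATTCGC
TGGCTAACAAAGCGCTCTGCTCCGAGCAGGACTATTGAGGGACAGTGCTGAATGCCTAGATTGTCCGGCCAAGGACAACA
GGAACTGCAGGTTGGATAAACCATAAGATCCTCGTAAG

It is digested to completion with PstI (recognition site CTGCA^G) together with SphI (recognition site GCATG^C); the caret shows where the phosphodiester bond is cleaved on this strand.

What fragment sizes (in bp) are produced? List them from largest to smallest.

153, 42, 36, 29, 10, 8 bp

PstI sites (CTGCAG) start at positions 32, 42, 245.
PstI cuts after base 5 of each site (before the last base), so after positions 36, 46, 249.
SphI sites (GCATGC) start at positions 50, 92.
SphI cuts after base 5 of each site (before the last base), so after positions 54, 96.
Combined cut positions: 36, 46, 54, 96, 249.
Linear molecule, 5 cuts → 6 fragments:
  1–36 → 36 bp
  37–46 → 10 bp
  47–54 → 8 bp
  55–96 → 42 bp
  97–249 → 153 bp
  250–278 → 29 bp
Sorted largest to smallest: 153, 42, 36, 29, 10, 8 bp.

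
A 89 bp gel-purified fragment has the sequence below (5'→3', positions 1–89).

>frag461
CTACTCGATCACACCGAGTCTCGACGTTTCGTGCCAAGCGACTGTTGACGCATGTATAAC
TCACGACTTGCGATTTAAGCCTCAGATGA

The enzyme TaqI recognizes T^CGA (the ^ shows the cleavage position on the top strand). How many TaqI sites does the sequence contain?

TCGA occurs starting at positions 5, 21.
TaqI cuts at 2 sites.

2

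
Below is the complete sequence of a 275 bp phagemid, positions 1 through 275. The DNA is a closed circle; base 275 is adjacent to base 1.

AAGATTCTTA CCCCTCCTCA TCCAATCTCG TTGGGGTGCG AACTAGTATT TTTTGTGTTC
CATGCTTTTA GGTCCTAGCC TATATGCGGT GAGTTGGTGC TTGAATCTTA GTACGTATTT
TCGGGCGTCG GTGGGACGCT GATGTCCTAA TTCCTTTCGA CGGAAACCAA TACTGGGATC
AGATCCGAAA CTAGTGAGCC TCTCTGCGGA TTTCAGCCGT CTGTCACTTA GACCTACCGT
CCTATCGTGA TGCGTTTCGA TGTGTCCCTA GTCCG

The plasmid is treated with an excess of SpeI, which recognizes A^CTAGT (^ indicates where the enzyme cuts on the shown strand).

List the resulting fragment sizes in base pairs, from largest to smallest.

SpeI sites (ACTAGT) start at positions 42, 190.
SpeI cuts after the first base of each site, so after positions 42, 190.
Circular molecule, 2 cuts → 2 fragments:
  43–190 → 148 bp
  191–275 then 1–42 → 85 + 42 = 127 bp
Sorted largest to smallest: 148, 127 bp.

148, 127 bp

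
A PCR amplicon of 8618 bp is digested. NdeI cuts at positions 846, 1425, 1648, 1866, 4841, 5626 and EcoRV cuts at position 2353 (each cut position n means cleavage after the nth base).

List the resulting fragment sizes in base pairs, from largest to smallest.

2992, 2488, 846, 785, 579, 487, 223, 218 bp

Combined cut positions (sorted): 846, 1425, 1648, 1866, 2353, 4841, 5626.
Linear molecule, 7 cuts → 8 fragments:
  846 − 0 = 846 bp
  1425 − 846 = 579 bp
  1648 − 1425 = 223 bp
  1866 − 1648 = 218 bp
  2353 − 1866 = 487 bp
  4841 − 2353 = 2488 bp
  5626 − 4841 = 785 bp
  8618 − 5626 = 2992 bp
Sorted largest to smallest: 2992, 2488, 846, 785, 579, 487, 223, 218 bp.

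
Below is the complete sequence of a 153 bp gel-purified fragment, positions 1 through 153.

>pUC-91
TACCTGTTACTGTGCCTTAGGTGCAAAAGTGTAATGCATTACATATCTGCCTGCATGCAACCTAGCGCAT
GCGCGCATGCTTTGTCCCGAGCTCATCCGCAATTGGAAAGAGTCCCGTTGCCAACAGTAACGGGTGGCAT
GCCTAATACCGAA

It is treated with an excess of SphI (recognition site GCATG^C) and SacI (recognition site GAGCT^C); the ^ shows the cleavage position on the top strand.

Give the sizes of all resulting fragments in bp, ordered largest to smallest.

57, 48, 14, 14, 12, 8 bp

SphI sites (GCATGC) start at positions 53, 67, 75, 137.
SphI cuts after base 5 of each site (before the last base), so after positions 57, 71, 79, 141.
The SacI site (GAGCTC) starts at position 89.
SacI cuts after base 5 of each site (before the last base), so after position 93.
Combined cut positions: 57, 71, 79, 93, 141.
Linear molecule, 5 cuts → 6 fragments:
  1–57 → 57 bp
  58–71 → 14 bp
  72–79 → 8 bp
  80–93 → 14 bp
  94–141 → 48 bp
  142–153 → 12 bp
Sorted largest to smallest: 57, 48, 14, 14, 12, 8 bp.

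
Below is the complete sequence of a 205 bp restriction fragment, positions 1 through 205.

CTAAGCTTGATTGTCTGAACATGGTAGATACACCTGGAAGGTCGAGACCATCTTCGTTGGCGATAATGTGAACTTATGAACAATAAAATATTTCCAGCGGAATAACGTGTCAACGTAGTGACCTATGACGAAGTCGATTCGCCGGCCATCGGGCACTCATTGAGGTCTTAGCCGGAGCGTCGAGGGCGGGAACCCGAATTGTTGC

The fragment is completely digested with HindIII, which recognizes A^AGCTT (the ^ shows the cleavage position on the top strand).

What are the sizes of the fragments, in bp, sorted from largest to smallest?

The HindIII site (AAGCTT) starts at position 3.
HindIII cuts after the first base of each site, so after position 3.
Linear molecule, 1 cut → 2 fragments:
  1–3 → 3 bp
  4–205 → 202 bp
Sorted largest to smallest: 202, 3 bp.

202, 3 bp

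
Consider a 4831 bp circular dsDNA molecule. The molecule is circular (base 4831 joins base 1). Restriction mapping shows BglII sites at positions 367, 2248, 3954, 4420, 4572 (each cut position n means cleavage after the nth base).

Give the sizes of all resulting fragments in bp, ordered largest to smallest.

1881, 1706, 626, 466, 152 bp

Circular molecule, 5 cuts → 5 fragments:
  2248 − 367 = 1881 bp
  3954 − 2248 = 1706 bp
  4420 − 3954 = 466 bp
  4572 − 4420 = 152 bp
  wrap: 4831 − 4572 + 367 = 626 bp
Sorted largest to smallest: 1881, 1706, 626, 466, 152 bp.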